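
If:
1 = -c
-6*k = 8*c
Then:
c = -1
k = 4/3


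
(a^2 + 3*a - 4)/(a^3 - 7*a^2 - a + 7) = (a + 4)/(a^2 - 6*a - 7)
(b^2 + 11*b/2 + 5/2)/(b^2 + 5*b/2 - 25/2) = (2*b + 1)/(2*b - 5)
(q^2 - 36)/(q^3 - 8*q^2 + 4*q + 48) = (q + 6)/(q^2 - 2*q - 8)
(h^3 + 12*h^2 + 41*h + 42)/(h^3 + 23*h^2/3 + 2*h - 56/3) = 3*(h + 3)/(3*h - 4)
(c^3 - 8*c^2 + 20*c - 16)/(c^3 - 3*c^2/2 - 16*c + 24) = 2*(c^2 - 4*c + 4)/(2*c^2 + 5*c - 12)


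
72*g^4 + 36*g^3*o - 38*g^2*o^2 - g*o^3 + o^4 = (-6*g + o)*(-2*g + o)*(g + o)*(6*g + o)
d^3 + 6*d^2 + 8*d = d*(d + 2)*(d + 4)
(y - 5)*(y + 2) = y^2 - 3*y - 10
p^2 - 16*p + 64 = (p - 8)^2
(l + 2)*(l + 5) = l^2 + 7*l + 10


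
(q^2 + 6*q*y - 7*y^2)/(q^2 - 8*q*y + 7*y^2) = (-q - 7*y)/(-q + 7*y)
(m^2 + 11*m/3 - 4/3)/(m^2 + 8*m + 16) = (m - 1/3)/(m + 4)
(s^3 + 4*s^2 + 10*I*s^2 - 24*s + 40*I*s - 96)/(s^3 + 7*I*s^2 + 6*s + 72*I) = (s + 4)/(s - 3*I)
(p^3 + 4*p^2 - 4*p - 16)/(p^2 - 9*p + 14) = (p^2 + 6*p + 8)/(p - 7)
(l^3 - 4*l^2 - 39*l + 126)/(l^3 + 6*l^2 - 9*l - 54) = (l - 7)/(l + 3)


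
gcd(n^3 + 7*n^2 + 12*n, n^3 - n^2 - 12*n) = n^2 + 3*n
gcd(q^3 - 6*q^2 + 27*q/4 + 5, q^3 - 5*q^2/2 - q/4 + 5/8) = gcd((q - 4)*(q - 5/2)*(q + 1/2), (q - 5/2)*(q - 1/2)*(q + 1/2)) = q^2 - 2*q - 5/4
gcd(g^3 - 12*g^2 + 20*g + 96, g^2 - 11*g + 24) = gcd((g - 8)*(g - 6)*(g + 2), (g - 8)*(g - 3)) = g - 8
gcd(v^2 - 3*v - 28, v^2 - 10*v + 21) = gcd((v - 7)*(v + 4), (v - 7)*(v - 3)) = v - 7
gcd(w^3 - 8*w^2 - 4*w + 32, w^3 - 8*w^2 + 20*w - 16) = w - 2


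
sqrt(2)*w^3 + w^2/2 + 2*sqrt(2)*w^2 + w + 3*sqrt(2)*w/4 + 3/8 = (w + 1/2)*(w + 3/2)*(sqrt(2)*w + 1/2)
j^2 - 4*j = j*(j - 4)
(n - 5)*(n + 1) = n^2 - 4*n - 5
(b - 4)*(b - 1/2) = b^2 - 9*b/2 + 2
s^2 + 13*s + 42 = (s + 6)*(s + 7)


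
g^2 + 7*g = g*(g + 7)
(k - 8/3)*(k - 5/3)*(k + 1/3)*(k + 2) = k^4 - 2*k^3 - 5*k^2 + 202*k/27 + 80/27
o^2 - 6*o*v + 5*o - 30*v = (o + 5)*(o - 6*v)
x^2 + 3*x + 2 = (x + 1)*(x + 2)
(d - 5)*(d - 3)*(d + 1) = d^3 - 7*d^2 + 7*d + 15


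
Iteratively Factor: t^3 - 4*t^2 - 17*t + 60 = (t - 3)*(t^2 - t - 20) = (t - 5)*(t - 3)*(t + 4)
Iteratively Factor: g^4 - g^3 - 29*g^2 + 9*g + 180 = (g - 5)*(g^3 + 4*g^2 - 9*g - 36) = (g - 5)*(g + 4)*(g^2 - 9) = (g - 5)*(g - 3)*(g + 4)*(g + 3)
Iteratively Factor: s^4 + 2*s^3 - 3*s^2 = (s - 1)*(s^3 + 3*s^2) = (s - 1)*(s + 3)*(s^2) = s*(s - 1)*(s + 3)*(s)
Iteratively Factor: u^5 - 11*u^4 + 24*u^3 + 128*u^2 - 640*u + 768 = (u - 4)*(u^4 - 7*u^3 - 4*u^2 + 112*u - 192) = (u - 4)^2*(u^3 - 3*u^2 - 16*u + 48) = (u - 4)^2*(u + 4)*(u^2 - 7*u + 12) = (u - 4)^3*(u + 4)*(u - 3)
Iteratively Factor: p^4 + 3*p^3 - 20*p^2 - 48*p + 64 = (p + 4)*(p^3 - p^2 - 16*p + 16) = (p + 4)^2*(p^2 - 5*p + 4) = (p - 1)*(p + 4)^2*(p - 4)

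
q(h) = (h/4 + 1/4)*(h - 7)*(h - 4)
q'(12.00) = 52.25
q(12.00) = 130.00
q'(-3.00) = 26.00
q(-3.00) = -35.00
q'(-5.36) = 52.60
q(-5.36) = -126.10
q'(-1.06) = 10.39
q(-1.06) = -0.61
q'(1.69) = -2.06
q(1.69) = 8.25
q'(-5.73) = 57.52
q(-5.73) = -146.47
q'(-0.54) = 7.17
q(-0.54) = 3.94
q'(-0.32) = 5.93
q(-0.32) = 5.38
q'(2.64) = -3.72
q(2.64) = 5.40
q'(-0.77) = 8.54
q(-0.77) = 2.13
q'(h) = (h/4 + 1/4)*(h - 7) + (h/4 + 1/4)*(h - 4) + (h - 7)*(h - 4)/4 = 3*h^2/4 - 5*h + 17/4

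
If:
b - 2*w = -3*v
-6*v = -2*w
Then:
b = w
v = w/3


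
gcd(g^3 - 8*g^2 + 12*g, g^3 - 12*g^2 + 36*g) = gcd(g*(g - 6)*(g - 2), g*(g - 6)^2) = g^2 - 6*g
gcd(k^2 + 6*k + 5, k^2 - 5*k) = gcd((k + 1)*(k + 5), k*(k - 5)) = 1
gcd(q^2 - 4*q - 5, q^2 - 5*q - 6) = q + 1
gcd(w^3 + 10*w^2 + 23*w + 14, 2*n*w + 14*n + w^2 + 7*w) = w + 7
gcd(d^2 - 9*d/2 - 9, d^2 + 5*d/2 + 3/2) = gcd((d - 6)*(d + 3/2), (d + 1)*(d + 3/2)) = d + 3/2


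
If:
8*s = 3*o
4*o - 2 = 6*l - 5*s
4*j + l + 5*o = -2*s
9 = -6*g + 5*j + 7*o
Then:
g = -271*s/432 - 103/72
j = 1/12 - 323*s/72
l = 47*s/18 - 1/3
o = 8*s/3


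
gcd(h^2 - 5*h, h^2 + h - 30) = h - 5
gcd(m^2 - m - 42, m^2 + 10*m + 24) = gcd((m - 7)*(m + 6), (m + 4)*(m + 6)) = m + 6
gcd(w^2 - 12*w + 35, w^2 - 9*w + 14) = w - 7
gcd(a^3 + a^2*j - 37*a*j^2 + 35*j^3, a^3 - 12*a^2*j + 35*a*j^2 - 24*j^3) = a - j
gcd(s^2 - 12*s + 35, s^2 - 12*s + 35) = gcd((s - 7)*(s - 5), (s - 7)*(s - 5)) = s^2 - 12*s + 35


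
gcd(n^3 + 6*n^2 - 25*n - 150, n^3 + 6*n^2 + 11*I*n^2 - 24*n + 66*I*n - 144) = n + 6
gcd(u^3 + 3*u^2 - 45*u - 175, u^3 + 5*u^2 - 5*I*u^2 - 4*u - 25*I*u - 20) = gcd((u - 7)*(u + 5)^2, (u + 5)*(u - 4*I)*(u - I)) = u + 5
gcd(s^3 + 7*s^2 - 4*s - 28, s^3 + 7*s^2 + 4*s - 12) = s + 2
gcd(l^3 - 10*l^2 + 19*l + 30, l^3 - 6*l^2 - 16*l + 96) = l - 6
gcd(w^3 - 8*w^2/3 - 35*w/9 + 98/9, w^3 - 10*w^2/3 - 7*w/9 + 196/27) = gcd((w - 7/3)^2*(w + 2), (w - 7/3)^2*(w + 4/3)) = w^2 - 14*w/3 + 49/9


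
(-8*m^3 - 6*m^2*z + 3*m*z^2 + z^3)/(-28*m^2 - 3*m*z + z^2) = (-2*m^2 - m*z + z^2)/(-7*m + z)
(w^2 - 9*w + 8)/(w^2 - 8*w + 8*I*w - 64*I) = (w - 1)/(w + 8*I)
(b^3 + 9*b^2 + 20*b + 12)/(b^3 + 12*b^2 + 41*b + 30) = (b + 2)/(b + 5)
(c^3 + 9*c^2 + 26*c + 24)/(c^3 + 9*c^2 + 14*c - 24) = (c^2 + 5*c + 6)/(c^2 + 5*c - 6)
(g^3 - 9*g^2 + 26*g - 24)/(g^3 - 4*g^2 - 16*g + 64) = (g^2 - 5*g + 6)/(g^2 - 16)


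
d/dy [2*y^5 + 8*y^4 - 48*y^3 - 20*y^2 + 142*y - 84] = 10*y^4 + 32*y^3 - 144*y^2 - 40*y + 142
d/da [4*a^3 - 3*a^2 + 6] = 6*a*(2*a - 1)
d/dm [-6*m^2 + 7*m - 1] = 7 - 12*m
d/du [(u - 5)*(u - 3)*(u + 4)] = 3*u^2 - 8*u - 17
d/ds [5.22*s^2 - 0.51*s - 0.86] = 10.44*s - 0.51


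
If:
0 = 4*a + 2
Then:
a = -1/2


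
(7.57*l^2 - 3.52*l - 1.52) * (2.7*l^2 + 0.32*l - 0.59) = 20.439*l^4 - 7.0816*l^3 - 9.6967*l^2 + 1.5904*l + 0.8968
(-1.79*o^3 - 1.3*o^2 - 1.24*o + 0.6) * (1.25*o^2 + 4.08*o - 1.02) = -2.2375*o^5 - 8.9282*o^4 - 5.0282*o^3 - 2.9832*o^2 + 3.7128*o - 0.612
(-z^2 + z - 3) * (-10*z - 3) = 10*z^3 - 7*z^2 + 27*z + 9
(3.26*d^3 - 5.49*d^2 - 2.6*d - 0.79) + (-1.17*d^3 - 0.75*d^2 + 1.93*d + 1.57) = 2.09*d^3 - 6.24*d^2 - 0.67*d + 0.78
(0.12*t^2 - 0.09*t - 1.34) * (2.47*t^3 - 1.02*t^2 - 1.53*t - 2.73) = 0.2964*t^5 - 0.3447*t^4 - 3.4016*t^3 + 1.1769*t^2 + 2.2959*t + 3.6582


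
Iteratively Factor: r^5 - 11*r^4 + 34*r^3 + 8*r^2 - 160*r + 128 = (r - 4)*(r^4 - 7*r^3 + 6*r^2 + 32*r - 32) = (r - 4)^2*(r^3 - 3*r^2 - 6*r + 8) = (r - 4)^3*(r^2 + r - 2) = (r - 4)^3*(r + 2)*(r - 1)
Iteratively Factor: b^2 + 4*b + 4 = (b + 2)*(b + 2)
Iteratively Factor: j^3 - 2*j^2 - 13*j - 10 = (j - 5)*(j^2 + 3*j + 2) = (j - 5)*(j + 2)*(j + 1)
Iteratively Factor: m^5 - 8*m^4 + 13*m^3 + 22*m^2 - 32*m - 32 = (m + 1)*(m^4 - 9*m^3 + 22*m^2 - 32) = (m + 1)^2*(m^3 - 10*m^2 + 32*m - 32) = (m - 2)*(m + 1)^2*(m^2 - 8*m + 16) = (m - 4)*(m - 2)*(m + 1)^2*(m - 4)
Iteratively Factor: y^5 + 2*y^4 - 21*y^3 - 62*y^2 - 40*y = (y)*(y^4 + 2*y^3 - 21*y^2 - 62*y - 40) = y*(y + 1)*(y^3 + y^2 - 22*y - 40) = y*(y + 1)*(y + 2)*(y^2 - y - 20) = y*(y - 5)*(y + 1)*(y + 2)*(y + 4)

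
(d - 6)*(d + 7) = d^2 + d - 42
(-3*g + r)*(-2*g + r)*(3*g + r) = 18*g^3 - 9*g^2*r - 2*g*r^2 + r^3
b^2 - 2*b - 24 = (b - 6)*(b + 4)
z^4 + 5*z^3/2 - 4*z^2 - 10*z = z*(z - 2)*(z + 2)*(z + 5/2)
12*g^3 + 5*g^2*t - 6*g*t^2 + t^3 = (-4*g + t)*(-3*g + t)*(g + t)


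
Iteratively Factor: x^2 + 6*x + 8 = (x + 4)*(x + 2)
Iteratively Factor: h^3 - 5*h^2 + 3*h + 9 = (h - 3)*(h^2 - 2*h - 3) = (h - 3)*(h + 1)*(h - 3)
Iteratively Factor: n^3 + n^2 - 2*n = (n - 1)*(n^2 + 2*n) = n*(n - 1)*(n + 2)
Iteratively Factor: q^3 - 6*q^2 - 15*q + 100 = (q - 5)*(q^2 - q - 20) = (q - 5)^2*(q + 4)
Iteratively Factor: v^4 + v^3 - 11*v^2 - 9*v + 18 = (v - 1)*(v^3 + 2*v^2 - 9*v - 18) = (v - 3)*(v - 1)*(v^2 + 5*v + 6) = (v - 3)*(v - 1)*(v + 3)*(v + 2)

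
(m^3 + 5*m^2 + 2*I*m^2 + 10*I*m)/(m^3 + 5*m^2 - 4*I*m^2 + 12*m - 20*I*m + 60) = m/(m - 6*I)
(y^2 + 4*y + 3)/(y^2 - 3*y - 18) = (y + 1)/(y - 6)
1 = 1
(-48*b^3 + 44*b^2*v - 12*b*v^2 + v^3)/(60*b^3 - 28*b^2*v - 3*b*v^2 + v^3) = (-4*b + v)/(5*b + v)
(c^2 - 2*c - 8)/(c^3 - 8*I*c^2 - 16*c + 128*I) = (c + 2)/(c^2 + c*(4 - 8*I) - 32*I)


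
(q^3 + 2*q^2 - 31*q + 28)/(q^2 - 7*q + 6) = (q^2 + 3*q - 28)/(q - 6)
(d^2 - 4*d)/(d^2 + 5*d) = (d - 4)/(d + 5)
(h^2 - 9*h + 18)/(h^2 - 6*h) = (h - 3)/h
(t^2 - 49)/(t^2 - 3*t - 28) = (t + 7)/(t + 4)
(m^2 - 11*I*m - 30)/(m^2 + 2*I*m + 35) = (m - 6*I)/(m + 7*I)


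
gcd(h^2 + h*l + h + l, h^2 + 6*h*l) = 1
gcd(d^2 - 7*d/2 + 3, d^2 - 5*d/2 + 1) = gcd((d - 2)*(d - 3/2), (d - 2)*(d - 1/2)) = d - 2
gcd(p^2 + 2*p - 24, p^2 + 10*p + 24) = p + 6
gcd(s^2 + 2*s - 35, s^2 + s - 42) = s + 7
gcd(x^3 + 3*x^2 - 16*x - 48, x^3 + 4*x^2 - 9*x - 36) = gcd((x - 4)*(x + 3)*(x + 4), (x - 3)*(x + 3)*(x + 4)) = x^2 + 7*x + 12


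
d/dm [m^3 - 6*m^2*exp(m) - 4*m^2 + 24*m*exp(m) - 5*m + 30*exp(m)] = -6*m^2*exp(m) + 3*m^2 + 12*m*exp(m) - 8*m + 54*exp(m) - 5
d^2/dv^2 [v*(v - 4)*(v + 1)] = 6*v - 6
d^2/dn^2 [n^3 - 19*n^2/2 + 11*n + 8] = 6*n - 19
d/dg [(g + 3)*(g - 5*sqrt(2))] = 2*g - 5*sqrt(2) + 3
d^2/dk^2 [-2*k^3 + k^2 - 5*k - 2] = 2 - 12*k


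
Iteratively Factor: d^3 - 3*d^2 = (d)*(d^2 - 3*d) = d^2*(d - 3)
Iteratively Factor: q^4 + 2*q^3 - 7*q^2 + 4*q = (q - 1)*(q^3 + 3*q^2 - 4*q) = (q - 1)^2*(q^2 + 4*q) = (q - 1)^2*(q + 4)*(q)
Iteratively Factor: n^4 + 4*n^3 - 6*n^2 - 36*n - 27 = (n + 3)*(n^3 + n^2 - 9*n - 9) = (n + 3)^2*(n^2 - 2*n - 3) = (n + 1)*(n + 3)^2*(n - 3)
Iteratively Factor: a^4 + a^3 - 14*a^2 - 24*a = (a - 4)*(a^3 + 5*a^2 + 6*a) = (a - 4)*(a + 2)*(a^2 + 3*a) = a*(a - 4)*(a + 2)*(a + 3)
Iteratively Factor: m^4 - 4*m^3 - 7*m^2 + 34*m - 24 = (m - 2)*(m^3 - 2*m^2 - 11*m + 12) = (m - 2)*(m + 3)*(m^2 - 5*m + 4) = (m - 2)*(m - 1)*(m + 3)*(m - 4)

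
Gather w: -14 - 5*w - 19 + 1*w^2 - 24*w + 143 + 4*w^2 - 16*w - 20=5*w^2 - 45*w + 90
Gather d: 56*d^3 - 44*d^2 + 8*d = 56*d^3 - 44*d^2 + 8*d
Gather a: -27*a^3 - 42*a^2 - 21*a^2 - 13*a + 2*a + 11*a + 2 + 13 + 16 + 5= -27*a^3 - 63*a^2 + 36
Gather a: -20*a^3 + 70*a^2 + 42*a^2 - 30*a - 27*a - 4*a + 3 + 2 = -20*a^3 + 112*a^2 - 61*a + 5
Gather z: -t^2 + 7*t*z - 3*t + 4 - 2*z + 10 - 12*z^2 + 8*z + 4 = -t^2 - 3*t - 12*z^2 + z*(7*t + 6) + 18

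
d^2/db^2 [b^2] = 2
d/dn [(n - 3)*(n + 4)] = 2*n + 1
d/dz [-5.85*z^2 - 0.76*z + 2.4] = -11.7*z - 0.76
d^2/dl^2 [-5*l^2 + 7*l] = -10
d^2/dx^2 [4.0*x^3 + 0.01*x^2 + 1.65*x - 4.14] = 24.0*x + 0.02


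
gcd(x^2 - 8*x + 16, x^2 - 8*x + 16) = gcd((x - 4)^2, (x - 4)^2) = x^2 - 8*x + 16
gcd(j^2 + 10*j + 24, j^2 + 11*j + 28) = j + 4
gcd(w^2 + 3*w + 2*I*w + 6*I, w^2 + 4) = w + 2*I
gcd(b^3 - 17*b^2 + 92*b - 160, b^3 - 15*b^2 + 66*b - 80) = b^2 - 13*b + 40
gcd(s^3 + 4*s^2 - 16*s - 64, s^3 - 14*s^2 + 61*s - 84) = s - 4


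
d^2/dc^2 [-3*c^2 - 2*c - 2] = -6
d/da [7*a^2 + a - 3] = 14*a + 1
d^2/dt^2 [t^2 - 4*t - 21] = 2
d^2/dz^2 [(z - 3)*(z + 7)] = 2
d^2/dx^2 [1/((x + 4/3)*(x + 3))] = 6*(9*(x + 3)^2 + 3*(x + 3)*(3*x + 4) + (3*x + 4)^2)/((x + 3)^3*(3*x + 4)^3)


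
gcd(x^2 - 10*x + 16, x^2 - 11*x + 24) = x - 8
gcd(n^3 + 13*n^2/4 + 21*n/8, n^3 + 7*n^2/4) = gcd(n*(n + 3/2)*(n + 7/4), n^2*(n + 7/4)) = n^2 + 7*n/4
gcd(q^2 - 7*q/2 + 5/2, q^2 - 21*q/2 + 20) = q - 5/2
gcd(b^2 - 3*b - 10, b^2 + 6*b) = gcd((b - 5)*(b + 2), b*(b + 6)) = 1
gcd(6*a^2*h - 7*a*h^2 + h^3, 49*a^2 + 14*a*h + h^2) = 1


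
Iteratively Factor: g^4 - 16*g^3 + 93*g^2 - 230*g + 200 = (g - 2)*(g^3 - 14*g^2 + 65*g - 100) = (g - 5)*(g - 2)*(g^2 - 9*g + 20) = (g - 5)*(g - 4)*(g - 2)*(g - 5)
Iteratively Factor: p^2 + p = (p + 1)*(p)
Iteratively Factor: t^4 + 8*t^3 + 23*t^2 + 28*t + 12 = (t + 3)*(t^3 + 5*t^2 + 8*t + 4) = (t + 1)*(t + 3)*(t^2 + 4*t + 4) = (t + 1)*(t + 2)*(t + 3)*(t + 2)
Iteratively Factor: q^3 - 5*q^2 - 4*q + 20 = (q - 5)*(q^2 - 4) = (q - 5)*(q + 2)*(q - 2)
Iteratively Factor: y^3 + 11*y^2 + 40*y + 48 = (y + 4)*(y^2 + 7*y + 12) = (y + 3)*(y + 4)*(y + 4)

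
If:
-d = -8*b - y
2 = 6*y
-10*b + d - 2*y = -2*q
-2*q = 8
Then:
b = -25/6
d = -33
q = -4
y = 1/3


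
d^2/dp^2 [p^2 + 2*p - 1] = 2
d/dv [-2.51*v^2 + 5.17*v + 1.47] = 5.17 - 5.02*v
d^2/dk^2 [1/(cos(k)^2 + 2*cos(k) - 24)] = (-8*sin(k)^4 + 204*sin(k)^2 - 81*cos(k) - 3*cos(3*k) - 84)/(2*(cos(k) - 4)^3*(cos(k) + 6)^3)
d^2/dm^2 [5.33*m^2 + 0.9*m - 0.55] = 10.6600000000000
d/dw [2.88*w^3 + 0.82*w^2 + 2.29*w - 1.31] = 8.64*w^2 + 1.64*w + 2.29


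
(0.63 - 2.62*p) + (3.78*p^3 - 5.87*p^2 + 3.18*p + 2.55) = 3.78*p^3 - 5.87*p^2 + 0.56*p + 3.18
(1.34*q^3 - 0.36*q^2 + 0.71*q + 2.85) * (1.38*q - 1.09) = 1.8492*q^4 - 1.9574*q^3 + 1.3722*q^2 + 3.1591*q - 3.1065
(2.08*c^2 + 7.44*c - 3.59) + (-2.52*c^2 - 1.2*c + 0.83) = -0.44*c^2 + 6.24*c - 2.76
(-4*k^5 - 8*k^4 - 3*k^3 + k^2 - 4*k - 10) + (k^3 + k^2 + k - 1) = -4*k^5 - 8*k^4 - 2*k^3 + 2*k^2 - 3*k - 11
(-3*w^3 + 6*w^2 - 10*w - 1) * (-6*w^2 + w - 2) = 18*w^5 - 39*w^4 + 72*w^3 - 16*w^2 + 19*w + 2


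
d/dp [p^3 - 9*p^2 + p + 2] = 3*p^2 - 18*p + 1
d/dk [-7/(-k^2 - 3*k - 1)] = 7*(-2*k - 3)/(k^2 + 3*k + 1)^2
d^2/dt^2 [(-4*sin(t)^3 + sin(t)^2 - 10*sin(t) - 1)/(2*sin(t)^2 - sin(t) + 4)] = (16*sin(t)^7 - 24*sin(t)^6 + 118*sin(t)^5 - 109*sin(t)^4 + 82*sin(t)^3 - 31*sin(t)^2 + 272*sin(t) - 34)/(-sin(t) - cos(2*t) + 5)^3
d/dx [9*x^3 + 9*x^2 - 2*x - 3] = 27*x^2 + 18*x - 2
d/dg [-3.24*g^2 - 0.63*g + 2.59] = -6.48*g - 0.63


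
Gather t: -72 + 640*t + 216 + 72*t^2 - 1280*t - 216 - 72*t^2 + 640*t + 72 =0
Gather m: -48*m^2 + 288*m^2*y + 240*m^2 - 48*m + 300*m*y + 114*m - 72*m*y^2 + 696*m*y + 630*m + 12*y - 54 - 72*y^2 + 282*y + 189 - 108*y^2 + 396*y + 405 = m^2*(288*y + 192) + m*(-72*y^2 + 996*y + 696) - 180*y^2 + 690*y + 540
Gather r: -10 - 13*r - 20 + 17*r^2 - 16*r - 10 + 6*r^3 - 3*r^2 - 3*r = 6*r^3 + 14*r^2 - 32*r - 40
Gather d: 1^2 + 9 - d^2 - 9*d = -d^2 - 9*d + 10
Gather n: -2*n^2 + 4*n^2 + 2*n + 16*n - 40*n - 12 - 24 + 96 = 2*n^2 - 22*n + 60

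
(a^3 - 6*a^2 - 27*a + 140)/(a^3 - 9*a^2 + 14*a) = (a^2 + a - 20)/(a*(a - 2))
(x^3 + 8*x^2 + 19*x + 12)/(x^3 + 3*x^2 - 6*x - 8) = (x + 3)/(x - 2)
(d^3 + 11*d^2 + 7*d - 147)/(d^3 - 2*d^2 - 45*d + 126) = (d + 7)/(d - 6)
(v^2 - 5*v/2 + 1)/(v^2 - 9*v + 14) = (v - 1/2)/(v - 7)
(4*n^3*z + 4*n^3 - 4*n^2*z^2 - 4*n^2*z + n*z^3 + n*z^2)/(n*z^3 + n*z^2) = 4*n^2/z^2 - 4*n/z + 1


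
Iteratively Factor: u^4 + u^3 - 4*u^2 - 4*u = (u)*(u^3 + u^2 - 4*u - 4) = u*(u + 1)*(u^2 - 4) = u*(u + 1)*(u + 2)*(u - 2)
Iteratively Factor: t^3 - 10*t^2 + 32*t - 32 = (t - 2)*(t^2 - 8*t + 16) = (t - 4)*(t - 2)*(t - 4)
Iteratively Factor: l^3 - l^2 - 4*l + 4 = (l - 2)*(l^2 + l - 2) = (l - 2)*(l + 2)*(l - 1)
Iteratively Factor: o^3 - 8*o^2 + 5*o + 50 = (o - 5)*(o^2 - 3*o - 10) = (o - 5)^2*(o + 2)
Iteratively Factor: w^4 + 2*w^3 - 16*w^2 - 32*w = (w)*(w^3 + 2*w^2 - 16*w - 32) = w*(w + 2)*(w^2 - 16) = w*(w - 4)*(w + 2)*(w + 4)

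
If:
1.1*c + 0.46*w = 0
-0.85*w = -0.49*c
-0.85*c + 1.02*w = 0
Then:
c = 0.00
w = 0.00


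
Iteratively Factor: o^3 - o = (o - 1)*(o^2 + o) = (o - 1)*(o + 1)*(o)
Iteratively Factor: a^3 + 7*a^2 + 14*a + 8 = (a + 4)*(a^2 + 3*a + 2) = (a + 1)*(a + 4)*(a + 2)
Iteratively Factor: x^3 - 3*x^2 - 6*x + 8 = (x + 2)*(x^2 - 5*x + 4) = (x - 1)*(x + 2)*(x - 4)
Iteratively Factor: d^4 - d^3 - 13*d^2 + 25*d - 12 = (d - 1)*(d^3 - 13*d + 12) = (d - 3)*(d - 1)*(d^2 + 3*d - 4) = (d - 3)*(d - 1)^2*(d + 4)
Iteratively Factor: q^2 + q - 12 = (q + 4)*(q - 3)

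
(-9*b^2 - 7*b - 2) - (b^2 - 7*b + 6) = -10*b^2 - 8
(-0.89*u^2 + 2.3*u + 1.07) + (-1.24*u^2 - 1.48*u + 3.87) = -2.13*u^2 + 0.82*u + 4.94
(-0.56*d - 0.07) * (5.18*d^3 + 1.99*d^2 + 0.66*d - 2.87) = -2.9008*d^4 - 1.477*d^3 - 0.5089*d^2 + 1.561*d + 0.2009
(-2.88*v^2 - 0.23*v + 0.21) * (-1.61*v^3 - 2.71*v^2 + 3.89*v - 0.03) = 4.6368*v^5 + 8.1751*v^4 - 10.918*v^3 - 1.3774*v^2 + 0.8238*v - 0.0063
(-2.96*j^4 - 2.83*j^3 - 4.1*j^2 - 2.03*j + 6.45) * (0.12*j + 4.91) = -0.3552*j^5 - 14.8732*j^4 - 14.3873*j^3 - 20.3746*j^2 - 9.1933*j + 31.6695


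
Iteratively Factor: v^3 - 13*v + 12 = (v - 3)*(v^2 + 3*v - 4) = (v - 3)*(v - 1)*(v + 4)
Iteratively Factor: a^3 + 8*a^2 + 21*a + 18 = (a + 3)*(a^2 + 5*a + 6) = (a + 2)*(a + 3)*(a + 3)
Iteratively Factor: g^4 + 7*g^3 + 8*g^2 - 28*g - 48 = (g + 4)*(g^3 + 3*g^2 - 4*g - 12) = (g - 2)*(g + 4)*(g^2 + 5*g + 6) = (g - 2)*(g + 3)*(g + 4)*(g + 2)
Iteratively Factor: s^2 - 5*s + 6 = (s - 2)*(s - 3)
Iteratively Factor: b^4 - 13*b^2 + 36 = (b - 2)*(b^3 + 2*b^2 - 9*b - 18) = (b - 2)*(b + 3)*(b^2 - b - 6) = (b - 3)*(b - 2)*(b + 3)*(b + 2)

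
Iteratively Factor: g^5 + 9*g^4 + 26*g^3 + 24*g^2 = (g + 2)*(g^4 + 7*g^3 + 12*g^2) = (g + 2)*(g + 4)*(g^3 + 3*g^2) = (g + 2)*(g + 3)*(g + 4)*(g^2) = g*(g + 2)*(g + 3)*(g + 4)*(g)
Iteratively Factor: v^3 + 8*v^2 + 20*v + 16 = (v + 4)*(v^2 + 4*v + 4) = (v + 2)*(v + 4)*(v + 2)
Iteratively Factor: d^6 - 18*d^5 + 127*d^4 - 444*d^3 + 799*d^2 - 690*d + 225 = (d - 3)*(d^5 - 15*d^4 + 82*d^3 - 198*d^2 + 205*d - 75) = (d - 3)^2*(d^4 - 12*d^3 + 46*d^2 - 60*d + 25) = (d - 5)*(d - 3)^2*(d^3 - 7*d^2 + 11*d - 5) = (d - 5)*(d - 3)^2*(d - 1)*(d^2 - 6*d + 5) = (d - 5)*(d - 3)^2*(d - 1)^2*(d - 5)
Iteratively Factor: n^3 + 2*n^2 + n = (n + 1)*(n^2 + n) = n*(n + 1)*(n + 1)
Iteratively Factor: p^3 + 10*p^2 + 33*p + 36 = (p + 4)*(p^2 + 6*p + 9) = (p + 3)*(p + 4)*(p + 3)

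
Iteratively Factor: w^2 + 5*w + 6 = (w + 2)*(w + 3)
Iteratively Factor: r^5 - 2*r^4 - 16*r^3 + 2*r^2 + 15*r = (r - 1)*(r^4 - r^3 - 17*r^2 - 15*r) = (r - 1)*(r + 1)*(r^3 - 2*r^2 - 15*r) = r*(r - 1)*(r + 1)*(r^2 - 2*r - 15) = r*(r - 1)*(r + 1)*(r + 3)*(r - 5)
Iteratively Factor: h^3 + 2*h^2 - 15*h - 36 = (h + 3)*(h^2 - h - 12) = (h - 4)*(h + 3)*(h + 3)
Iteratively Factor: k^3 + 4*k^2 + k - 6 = (k + 2)*(k^2 + 2*k - 3) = (k + 2)*(k + 3)*(k - 1)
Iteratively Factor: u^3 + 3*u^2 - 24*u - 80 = (u - 5)*(u^2 + 8*u + 16) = (u - 5)*(u + 4)*(u + 4)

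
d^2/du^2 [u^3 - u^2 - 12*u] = 6*u - 2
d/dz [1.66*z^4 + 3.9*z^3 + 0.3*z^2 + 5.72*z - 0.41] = 6.64*z^3 + 11.7*z^2 + 0.6*z + 5.72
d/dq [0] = 0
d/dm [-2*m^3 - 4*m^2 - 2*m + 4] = -6*m^2 - 8*m - 2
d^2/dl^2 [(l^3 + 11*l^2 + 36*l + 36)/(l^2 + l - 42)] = 8*(17*l^3 + 342*l^2 + 2484*l + 5616)/(l^6 + 3*l^5 - 123*l^4 - 251*l^3 + 5166*l^2 + 5292*l - 74088)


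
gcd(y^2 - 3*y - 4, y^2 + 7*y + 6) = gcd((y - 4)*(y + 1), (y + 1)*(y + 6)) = y + 1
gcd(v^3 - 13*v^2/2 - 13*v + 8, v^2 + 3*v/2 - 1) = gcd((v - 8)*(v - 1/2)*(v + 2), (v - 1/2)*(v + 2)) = v^2 + 3*v/2 - 1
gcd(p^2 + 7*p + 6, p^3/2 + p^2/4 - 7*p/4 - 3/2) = p + 1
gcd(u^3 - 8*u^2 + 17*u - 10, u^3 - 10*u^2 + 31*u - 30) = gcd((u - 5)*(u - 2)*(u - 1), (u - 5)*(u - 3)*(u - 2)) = u^2 - 7*u + 10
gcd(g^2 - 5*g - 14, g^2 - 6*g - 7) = g - 7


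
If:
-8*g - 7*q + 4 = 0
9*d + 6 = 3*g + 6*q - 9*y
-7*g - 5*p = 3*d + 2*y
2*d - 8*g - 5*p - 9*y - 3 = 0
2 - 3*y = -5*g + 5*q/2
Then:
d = 14/121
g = -47/242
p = 399/1210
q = 96/121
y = -7/22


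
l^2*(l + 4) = l^3 + 4*l^2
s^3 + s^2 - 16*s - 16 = (s - 4)*(s + 1)*(s + 4)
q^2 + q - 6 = (q - 2)*(q + 3)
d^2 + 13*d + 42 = (d + 6)*(d + 7)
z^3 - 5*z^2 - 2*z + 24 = (z - 4)*(z - 3)*(z + 2)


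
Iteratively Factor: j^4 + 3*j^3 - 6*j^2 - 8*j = (j + 4)*(j^3 - j^2 - 2*j) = (j + 1)*(j + 4)*(j^2 - 2*j) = (j - 2)*(j + 1)*(j + 4)*(j)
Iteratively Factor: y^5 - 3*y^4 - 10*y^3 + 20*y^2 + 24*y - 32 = (y - 2)*(y^4 - y^3 - 12*y^2 - 4*y + 16) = (y - 2)*(y + 2)*(y^3 - 3*y^2 - 6*y + 8) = (y - 4)*(y - 2)*(y + 2)*(y^2 + y - 2) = (y - 4)*(y - 2)*(y + 2)^2*(y - 1)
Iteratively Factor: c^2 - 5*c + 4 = (c - 4)*(c - 1)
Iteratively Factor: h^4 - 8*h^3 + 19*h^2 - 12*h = (h - 3)*(h^3 - 5*h^2 + 4*h) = h*(h - 3)*(h^2 - 5*h + 4) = h*(h - 3)*(h - 1)*(h - 4)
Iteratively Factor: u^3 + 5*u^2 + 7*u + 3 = (u + 3)*(u^2 + 2*u + 1) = (u + 1)*(u + 3)*(u + 1)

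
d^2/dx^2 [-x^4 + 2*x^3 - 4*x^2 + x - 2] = -12*x^2 + 12*x - 8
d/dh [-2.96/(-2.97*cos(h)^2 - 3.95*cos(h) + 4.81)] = (17.5824*cos(h) + 11.692)*sin(h)/(2.97*cos(h)^2 + 3.95*cos(h) - 4.81)^2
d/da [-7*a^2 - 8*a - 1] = -14*a - 8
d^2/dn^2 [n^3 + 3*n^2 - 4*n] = 6*n + 6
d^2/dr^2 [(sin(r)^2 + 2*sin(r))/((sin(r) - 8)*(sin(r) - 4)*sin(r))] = (-sin(r)^5 - 20*sin(r)^4 + 266*sin(r)^3 - 404*sin(r)^2 - 2128*sin(r) + 1216)/((sin(r) - 8)^3*(sin(r) - 4)^3)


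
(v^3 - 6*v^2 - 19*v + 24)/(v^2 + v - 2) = (v^2 - 5*v - 24)/(v + 2)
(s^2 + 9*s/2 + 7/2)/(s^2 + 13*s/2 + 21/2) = (s + 1)/(s + 3)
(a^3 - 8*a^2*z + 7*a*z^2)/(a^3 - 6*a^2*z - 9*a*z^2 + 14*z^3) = a/(a + 2*z)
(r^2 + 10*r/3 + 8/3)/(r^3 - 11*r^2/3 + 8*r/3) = (3*r^2 + 10*r + 8)/(r*(3*r^2 - 11*r + 8))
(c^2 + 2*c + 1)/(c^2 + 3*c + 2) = (c + 1)/(c + 2)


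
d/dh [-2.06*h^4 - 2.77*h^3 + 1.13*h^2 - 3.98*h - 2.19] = -8.24*h^3 - 8.31*h^2 + 2.26*h - 3.98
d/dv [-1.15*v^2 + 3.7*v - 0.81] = 3.7 - 2.3*v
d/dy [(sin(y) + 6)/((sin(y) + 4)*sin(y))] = (-12*sin(y) + cos(y)^2 - 25)*cos(y)/((sin(y) + 4)^2*sin(y)^2)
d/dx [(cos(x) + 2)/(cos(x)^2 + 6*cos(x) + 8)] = sin(x)/(cos(x) + 4)^2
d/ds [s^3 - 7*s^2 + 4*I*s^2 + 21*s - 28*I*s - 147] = 3*s^2 + s*(-14 + 8*I) + 21 - 28*I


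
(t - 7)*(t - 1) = t^2 - 8*t + 7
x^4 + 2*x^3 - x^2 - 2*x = x*(x - 1)*(x + 1)*(x + 2)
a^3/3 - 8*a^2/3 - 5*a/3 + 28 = (a/3 + 1)*(a - 7)*(a - 4)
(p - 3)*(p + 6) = p^2 + 3*p - 18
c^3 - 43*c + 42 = (c - 6)*(c - 1)*(c + 7)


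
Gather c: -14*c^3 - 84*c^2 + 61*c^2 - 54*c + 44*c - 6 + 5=-14*c^3 - 23*c^2 - 10*c - 1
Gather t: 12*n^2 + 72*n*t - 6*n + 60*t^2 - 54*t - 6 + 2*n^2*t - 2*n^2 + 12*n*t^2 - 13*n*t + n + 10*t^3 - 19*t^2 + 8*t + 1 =10*n^2 - 5*n + 10*t^3 + t^2*(12*n + 41) + t*(2*n^2 + 59*n - 46) - 5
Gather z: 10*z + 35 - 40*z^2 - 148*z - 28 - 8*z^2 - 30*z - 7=-48*z^2 - 168*z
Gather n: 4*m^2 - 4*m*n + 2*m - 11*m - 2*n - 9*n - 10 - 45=4*m^2 - 9*m + n*(-4*m - 11) - 55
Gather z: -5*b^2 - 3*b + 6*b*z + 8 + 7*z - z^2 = -5*b^2 - 3*b - z^2 + z*(6*b + 7) + 8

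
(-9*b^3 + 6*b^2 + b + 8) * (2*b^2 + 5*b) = -18*b^5 - 33*b^4 + 32*b^3 + 21*b^2 + 40*b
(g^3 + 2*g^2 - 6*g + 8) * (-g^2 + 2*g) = -g^5 + 10*g^3 - 20*g^2 + 16*g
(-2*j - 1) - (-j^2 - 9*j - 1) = j^2 + 7*j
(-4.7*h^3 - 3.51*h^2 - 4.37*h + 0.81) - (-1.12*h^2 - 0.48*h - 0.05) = -4.7*h^3 - 2.39*h^2 - 3.89*h + 0.86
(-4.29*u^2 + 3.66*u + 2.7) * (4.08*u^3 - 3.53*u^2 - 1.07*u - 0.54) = -17.5032*u^5 + 30.0765*u^4 + 2.6865*u^3 - 11.1306*u^2 - 4.8654*u - 1.458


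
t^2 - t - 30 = (t - 6)*(t + 5)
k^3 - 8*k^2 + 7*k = k*(k - 7)*(k - 1)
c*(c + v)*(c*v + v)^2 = c^4*v^2 + c^3*v^3 + 2*c^3*v^2 + 2*c^2*v^3 + c^2*v^2 + c*v^3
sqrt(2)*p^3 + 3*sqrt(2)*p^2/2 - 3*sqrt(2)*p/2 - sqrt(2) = (p - 1)*(p + 2)*(sqrt(2)*p + sqrt(2)/2)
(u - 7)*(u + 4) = u^2 - 3*u - 28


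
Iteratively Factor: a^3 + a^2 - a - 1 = (a + 1)*(a^2 - 1) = (a + 1)^2*(a - 1)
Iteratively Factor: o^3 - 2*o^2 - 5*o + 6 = (o + 2)*(o^2 - 4*o + 3) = (o - 3)*(o + 2)*(o - 1)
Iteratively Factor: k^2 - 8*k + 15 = (k - 3)*(k - 5)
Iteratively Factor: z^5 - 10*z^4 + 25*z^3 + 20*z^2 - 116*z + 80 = (z - 1)*(z^4 - 9*z^3 + 16*z^2 + 36*z - 80) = (z - 4)*(z - 1)*(z^3 - 5*z^2 - 4*z + 20) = (z - 5)*(z - 4)*(z - 1)*(z^2 - 4) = (z - 5)*(z - 4)*(z - 1)*(z + 2)*(z - 2)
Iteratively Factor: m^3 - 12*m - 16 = (m + 2)*(m^2 - 2*m - 8) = (m + 2)^2*(m - 4)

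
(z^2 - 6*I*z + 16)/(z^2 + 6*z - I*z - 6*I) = (z^2 - 6*I*z + 16)/(z^2 + z*(6 - I) - 6*I)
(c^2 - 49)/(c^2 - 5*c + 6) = (c^2 - 49)/(c^2 - 5*c + 6)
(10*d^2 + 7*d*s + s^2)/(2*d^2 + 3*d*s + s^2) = (5*d + s)/(d + s)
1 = 1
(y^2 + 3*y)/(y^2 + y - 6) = y/(y - 2)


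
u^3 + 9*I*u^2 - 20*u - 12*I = (u + I)*(u + 2*I)*(u + 6*I)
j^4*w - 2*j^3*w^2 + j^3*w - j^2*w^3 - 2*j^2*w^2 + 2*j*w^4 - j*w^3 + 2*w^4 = (j - 2*w)*(j - w)*(j + w)*(j*w + w)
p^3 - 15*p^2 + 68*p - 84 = (p - 7)*(p - 6)*(p - 2)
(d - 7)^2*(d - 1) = d^3 - 15*d^2 + 63*d - 49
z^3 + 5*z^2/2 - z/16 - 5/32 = (z - 1/4)*(z + 1/4)*(z + 5/2)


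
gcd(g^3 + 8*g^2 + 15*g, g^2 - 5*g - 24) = g + 3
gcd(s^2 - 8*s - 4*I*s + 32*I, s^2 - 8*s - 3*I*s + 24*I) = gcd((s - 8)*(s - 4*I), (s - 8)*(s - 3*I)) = s - 8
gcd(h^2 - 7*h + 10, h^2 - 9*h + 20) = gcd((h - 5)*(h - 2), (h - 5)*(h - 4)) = h - 5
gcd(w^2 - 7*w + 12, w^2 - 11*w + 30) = 1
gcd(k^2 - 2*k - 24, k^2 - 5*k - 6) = k - 6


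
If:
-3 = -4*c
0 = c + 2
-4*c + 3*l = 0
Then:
No Solution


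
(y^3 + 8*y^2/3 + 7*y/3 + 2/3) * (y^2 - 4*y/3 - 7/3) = y^5 + 4*y^4/3 - 32*y^3/9 - 26*y^2/3 - 19*y/3 - 14/9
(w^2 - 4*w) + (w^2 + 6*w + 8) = 2*w^2 + 2*w + 8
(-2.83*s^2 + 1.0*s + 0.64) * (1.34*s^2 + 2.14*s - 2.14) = -3.7922*s^4 - 4.7162*s^3 + 9.0538*s^2 - 0.7704*s - 1.3696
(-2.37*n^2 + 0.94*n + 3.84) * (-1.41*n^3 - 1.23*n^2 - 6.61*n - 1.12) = 3.3417*n^5 + 1.5897*n^4 + 9.0951*n^3 - 8.2822*n^2 - 26.4352*n - 4.3008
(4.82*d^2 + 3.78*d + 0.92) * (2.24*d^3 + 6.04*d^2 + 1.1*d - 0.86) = 10.7968*d^5 + 37.58*d^4 + 30.194*d^3 + 5.5696*d^2 - 2.2388*d - 0.7912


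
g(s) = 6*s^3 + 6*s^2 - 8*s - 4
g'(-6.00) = 568.00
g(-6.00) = -1036.00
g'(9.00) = 1558.00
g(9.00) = 4784.00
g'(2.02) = 89.69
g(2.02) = 53.78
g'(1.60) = 57.28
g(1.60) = 23.14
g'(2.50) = 134.50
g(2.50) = 107.25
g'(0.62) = 6.36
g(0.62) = -5.22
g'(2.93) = 181.69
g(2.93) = 174.99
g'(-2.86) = 104.91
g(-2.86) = -72.40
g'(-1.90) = 34.18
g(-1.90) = -8.29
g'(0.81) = 13.53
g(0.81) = -3.35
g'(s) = 18*s^2 + 12*s - 8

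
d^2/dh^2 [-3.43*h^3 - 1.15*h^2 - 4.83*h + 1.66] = -20.58*h - 2.3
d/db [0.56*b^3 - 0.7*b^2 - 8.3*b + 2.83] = 1.68*b^2 - 1.4*b - 8.3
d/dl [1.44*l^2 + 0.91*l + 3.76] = 2.88*l + 0.91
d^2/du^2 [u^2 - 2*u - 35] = 2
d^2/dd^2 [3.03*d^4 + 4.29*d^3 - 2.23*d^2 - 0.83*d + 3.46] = 36.36*d^2 + 25.74*d - 4.46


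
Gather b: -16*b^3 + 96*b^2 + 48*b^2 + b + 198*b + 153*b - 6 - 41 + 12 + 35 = -16*b^3 + 144*b^2 + 352*b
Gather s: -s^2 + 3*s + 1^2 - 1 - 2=-s^2 + 3*s - 2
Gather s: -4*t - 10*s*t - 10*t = -10*s*t - 14*t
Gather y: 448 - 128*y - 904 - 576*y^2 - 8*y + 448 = -576*y^2 - 136*y - 8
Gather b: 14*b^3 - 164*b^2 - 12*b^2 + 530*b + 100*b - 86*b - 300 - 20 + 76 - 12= 14*b^3 - 176*b^2 + 544*b - 256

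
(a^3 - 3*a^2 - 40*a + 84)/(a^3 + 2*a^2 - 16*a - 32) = (a^3 - 3*a^2 - 40*a + 84)/(a^3 + 2*a^2 - 16*a - 32)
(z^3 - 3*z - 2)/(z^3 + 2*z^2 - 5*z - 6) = (z + 1)/(z + 3)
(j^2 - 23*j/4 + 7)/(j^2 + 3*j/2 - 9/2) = (4*j^2 - 23*j + 28)/(2*(2*j^2 + 3*j - 9))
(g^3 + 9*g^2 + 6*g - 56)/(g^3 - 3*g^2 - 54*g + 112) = (g + 4)/(g - 8)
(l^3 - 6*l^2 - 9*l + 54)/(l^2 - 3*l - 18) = l - 3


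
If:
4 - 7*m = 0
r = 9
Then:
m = 4/7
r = 9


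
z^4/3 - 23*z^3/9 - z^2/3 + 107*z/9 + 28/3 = (z/3 + 1/3)*(z - 7)*(z - 3)*(z + 4/3)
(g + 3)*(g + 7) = g^2 + 10*g + 21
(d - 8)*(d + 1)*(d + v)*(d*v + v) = d^4*v + d^3*v^2 - 6*d^3*v - 6*d^2*v^2 - 15*d^2*v - 15*d*v^2 - 8*d*v - 8*v^2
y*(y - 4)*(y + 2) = y^3 - 2*y^2 - 8*y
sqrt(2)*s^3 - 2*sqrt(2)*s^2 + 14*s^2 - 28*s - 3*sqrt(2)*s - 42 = (s - 3)*(s + 7*sqrt(2))*(sqrt(2)*s + sqrt(2))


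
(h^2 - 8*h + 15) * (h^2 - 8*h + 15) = h^4 - 16*h^3 + 94*h^2 - 240*h + 225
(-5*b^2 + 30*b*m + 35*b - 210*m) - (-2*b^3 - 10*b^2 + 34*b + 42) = 2*b^3 + 5*b^2 + 30*b*m + b - 210*m - 42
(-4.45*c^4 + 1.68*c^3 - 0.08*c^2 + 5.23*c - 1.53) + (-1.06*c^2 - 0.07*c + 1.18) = -4.45*c^4 + 1.68*c^3 - 1.14*c^2 + 5.16*c - 0.35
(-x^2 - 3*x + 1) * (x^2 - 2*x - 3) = -x^4 - x^3 + 10*x^2 + 7*x - 3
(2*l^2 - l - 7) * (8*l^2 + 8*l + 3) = 16*l^4 + 8*l^3 - 58*l^2 - 59*l - 21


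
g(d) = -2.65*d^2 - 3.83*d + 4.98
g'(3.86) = -24.29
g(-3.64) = -16.19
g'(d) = -5.3*d - 3.83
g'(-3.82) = 16.42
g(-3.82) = -19.06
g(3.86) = -49.29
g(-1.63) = 4.18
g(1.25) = -3.95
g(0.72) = 0.85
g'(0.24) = -5.10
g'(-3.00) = 12.07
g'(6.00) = -35.63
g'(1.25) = -10.46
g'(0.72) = -7.65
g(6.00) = -113.40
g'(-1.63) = 4.81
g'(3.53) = -22.54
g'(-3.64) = 15.46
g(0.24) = 3.91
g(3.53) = -41.56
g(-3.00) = -7.38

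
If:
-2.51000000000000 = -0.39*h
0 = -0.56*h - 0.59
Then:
No Solution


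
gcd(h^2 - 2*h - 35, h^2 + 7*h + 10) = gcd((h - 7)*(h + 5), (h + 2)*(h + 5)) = h + 5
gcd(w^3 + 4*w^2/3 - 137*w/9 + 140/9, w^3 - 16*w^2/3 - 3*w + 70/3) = w - 7/3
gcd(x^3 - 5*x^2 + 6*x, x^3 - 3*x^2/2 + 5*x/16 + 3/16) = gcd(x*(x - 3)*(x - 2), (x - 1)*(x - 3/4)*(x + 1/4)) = 1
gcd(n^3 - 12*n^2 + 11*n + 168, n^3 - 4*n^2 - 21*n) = n^2 - 4*n - 21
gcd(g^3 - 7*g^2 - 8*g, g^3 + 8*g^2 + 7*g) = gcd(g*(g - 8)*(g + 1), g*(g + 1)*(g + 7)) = g^2 + g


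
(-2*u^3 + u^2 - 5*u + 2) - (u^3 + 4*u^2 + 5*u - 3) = -3*u^3 - 3*u^2 - 10*u + 5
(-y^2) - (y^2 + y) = -2*y^2 - y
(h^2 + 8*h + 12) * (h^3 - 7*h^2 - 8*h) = h^5 + h^4 - 52*h^3 - 148*h^2 - 96*h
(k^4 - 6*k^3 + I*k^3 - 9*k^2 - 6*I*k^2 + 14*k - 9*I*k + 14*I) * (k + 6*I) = k^5 - 6*k^4 + 7*I*k^4 - 15*k^3 - 42*I*k^3 + 50*k^2 - 63*I*k^2 + 54*k + 98*I*k - 84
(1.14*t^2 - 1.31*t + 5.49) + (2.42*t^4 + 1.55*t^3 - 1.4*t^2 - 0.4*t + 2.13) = 2.42*t^4 + 1.55*t^3 - 0.26*t^2 - 1.71*t + 7.62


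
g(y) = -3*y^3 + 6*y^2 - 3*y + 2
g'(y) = -9*y^2 + 12*y - 3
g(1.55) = 0.59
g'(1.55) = -6.02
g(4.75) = -198.39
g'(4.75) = -149.06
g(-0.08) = 2.28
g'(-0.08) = -4.02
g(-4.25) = 353.42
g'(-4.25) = -216.56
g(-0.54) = 5.84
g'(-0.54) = -12.10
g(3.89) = -95.47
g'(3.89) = -92.51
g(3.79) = -86.51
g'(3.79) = -86.80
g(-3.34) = 190.73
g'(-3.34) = -143.48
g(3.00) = -34.00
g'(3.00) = -48.00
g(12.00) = -4354.00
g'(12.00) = -1155.00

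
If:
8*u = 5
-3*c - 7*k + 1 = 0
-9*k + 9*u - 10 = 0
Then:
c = 317/216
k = -35/72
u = 5/8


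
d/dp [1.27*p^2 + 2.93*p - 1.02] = 2.54*p + 2.93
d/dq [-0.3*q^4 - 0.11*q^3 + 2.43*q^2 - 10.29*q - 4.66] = -1.2*q^3 - 0.33*q^2 + 4.86*q - 10.29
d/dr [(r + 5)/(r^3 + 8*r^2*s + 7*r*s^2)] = (r*(r^2 + 8*r*s + 7*s^2) - (r + 5)*(3*r^2 + 16*r*s + 7*s^2))/(r^2*(r^2 + 8*r*s + 7*s^2)^2)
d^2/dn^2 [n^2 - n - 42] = 2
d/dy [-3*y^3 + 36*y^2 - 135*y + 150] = -9*y^2 + 72*y - 135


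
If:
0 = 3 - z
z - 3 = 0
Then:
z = 3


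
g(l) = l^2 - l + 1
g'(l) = 2*l - 1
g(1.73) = 2.26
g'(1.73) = 2.46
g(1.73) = 2.26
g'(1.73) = 2.46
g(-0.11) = 1.12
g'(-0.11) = -1.22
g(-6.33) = 47.40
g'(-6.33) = -13.66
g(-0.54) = 1.83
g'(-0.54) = -2.08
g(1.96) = 2.88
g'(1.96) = 2.92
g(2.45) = 4.55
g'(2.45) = 3.90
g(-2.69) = 10.93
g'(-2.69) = -6.38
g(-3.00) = 13.00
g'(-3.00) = -7.00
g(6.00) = 31.00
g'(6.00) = 11.00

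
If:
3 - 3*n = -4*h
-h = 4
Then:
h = -4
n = -13/3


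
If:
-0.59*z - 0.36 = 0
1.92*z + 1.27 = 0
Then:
No Solution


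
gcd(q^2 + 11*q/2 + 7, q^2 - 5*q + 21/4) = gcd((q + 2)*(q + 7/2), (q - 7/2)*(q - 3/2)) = 1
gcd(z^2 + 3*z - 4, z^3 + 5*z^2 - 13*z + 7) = z - 1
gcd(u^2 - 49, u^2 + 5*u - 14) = u + 7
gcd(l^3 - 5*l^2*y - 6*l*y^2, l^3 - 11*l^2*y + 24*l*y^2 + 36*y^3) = -l^2 + 5*l*y + 6*y^2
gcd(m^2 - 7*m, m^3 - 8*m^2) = m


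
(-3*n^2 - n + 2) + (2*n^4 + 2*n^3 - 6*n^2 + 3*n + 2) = 2*n^4 + 2*n^3 - 9*n^2 + 2*n + 4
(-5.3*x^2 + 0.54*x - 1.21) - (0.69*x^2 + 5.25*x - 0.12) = -5.99*x^2 - 4.71*x - 1.09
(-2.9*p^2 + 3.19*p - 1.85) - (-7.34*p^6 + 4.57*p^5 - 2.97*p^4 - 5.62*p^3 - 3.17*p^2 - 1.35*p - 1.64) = 7.34*p^6 - 4.57*p^5 + 2.97*p^4 + 5.62*p^3 + 0.27*p^2 + 4.54*p - 0.21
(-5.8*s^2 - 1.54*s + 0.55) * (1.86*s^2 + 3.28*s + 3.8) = -10.788*s^4 - 21.8884*s^3 - 26.0682*s^2 - 4.048*s + 2.09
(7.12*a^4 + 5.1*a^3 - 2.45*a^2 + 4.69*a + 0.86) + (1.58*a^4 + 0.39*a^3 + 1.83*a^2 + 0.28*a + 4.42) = 8.7*a^4 + 5.49*a^3 - 0.62*a^2 + 4.97*a + 5.28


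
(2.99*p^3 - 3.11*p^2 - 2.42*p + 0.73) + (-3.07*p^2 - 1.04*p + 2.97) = 2.99*p^3 - 6.18*p^2 - 3.46*p + 3.7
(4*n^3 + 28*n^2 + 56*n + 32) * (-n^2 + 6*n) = -4*n^5 - 4*n^4 + 112*n^3 + 304*n^2 + 192*n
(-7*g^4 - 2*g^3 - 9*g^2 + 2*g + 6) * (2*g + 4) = -14*g^5 - 32*g^4 - 26*g^3 - 32*g^2 + 20*g + 24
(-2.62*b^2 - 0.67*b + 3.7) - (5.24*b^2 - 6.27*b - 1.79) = -7.86*b^2 + 5.6*b + 5.49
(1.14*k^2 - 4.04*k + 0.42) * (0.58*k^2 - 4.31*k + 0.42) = 0.6612*k^4 - 7.2566*k^3 + 18.1348*k^2 - 3.507*k + 0.1764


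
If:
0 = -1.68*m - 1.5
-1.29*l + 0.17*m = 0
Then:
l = -0.12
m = -0.89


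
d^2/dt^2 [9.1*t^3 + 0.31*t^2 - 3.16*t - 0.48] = 54.6*t + 0.62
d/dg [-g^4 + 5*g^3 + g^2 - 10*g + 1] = -4*g^3 + 15*g^2 + 2*g - 10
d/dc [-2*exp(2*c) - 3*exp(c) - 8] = (-4*exp(c) - 3)*exp(c)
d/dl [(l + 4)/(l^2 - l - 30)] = (l^2 - l - (l + 4)*(2*l - 1) - 30)/(-l^2 + l + 30)^2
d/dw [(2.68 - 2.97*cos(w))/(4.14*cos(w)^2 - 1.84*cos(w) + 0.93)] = (-12.2958*cos(w)^2 + 22.1904*cos(w) - 2.1691)*sin(w)/(17.1396*cos(w)^4 - 15.2352*cos(w)^3 + 11.086*cos(w)^2 - 3.4224*cos(w) + 0.8649)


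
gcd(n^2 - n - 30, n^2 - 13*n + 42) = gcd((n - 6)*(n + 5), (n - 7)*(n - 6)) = n - 6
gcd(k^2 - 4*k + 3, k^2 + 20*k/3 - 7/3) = 1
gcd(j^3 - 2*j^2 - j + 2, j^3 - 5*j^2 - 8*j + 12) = j - 1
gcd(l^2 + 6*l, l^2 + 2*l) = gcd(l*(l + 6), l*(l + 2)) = l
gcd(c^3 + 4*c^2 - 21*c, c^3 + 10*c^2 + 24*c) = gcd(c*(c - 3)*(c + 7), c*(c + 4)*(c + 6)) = c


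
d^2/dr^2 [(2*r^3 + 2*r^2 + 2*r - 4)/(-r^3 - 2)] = 4*(-r^6 - 3*r^5 + 24*r^4 + 14*r^3 + 12*r^2 - 24*r - 4)/(r^9 + 6*r^6 + 12*r^3 + 8)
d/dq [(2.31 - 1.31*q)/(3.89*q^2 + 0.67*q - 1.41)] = (5.0959*q^2 - 17.9718*q + 0.2994)/(15.1321*q^4 + 5.2126*q^3 - 10.5209*q^2 - 1.8894*q + 1.9881)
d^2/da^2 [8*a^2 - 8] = 16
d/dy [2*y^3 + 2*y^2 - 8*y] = 6*y^2 + 4*y - 8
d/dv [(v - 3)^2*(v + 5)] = (v - 3)*(3*v + 7)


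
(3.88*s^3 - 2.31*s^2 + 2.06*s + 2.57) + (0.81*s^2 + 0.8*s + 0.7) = 3.88*s^3 - 1.5*s^2 + 2.86*s + 3.27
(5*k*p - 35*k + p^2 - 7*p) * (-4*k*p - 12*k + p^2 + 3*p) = -20*k^2*p^2 + 80*k^2*p + 420*k^2 + k*p^3 - 4*k*p^2 - 21*k*p + p^4 - 4*p^3 - 21*p^2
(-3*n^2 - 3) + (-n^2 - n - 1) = -4*n^2 - n - 4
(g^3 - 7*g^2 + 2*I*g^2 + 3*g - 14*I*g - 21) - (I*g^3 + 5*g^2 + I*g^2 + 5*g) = g^3 - I*g^3 - 12*g^2 + I*g^2 - 2*g - 14*I*g - 21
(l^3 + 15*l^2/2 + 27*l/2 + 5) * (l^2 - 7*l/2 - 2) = l^5 + 4*l^4 - 59*l^3/4 - 229*l^2/4 - 89*l/2 - 10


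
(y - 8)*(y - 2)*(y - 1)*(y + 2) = y^4 - 9*y^3 + 4*y^2 + 36*y - 32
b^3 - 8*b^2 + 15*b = b*(b - 5)*(b - 3)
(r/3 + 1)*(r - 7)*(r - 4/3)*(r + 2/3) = r^4/3 - 14*r^3/9 - 173*r^2/27 + 158*r/27 + 56/9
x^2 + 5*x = x*(x + 5)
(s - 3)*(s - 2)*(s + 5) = s^3 - 19*s + 30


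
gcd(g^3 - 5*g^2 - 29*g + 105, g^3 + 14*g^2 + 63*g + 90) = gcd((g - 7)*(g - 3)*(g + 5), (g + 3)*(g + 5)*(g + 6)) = g + 5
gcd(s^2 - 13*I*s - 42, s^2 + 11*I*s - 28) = 1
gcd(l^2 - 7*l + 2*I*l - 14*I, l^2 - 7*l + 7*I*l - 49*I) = l - 7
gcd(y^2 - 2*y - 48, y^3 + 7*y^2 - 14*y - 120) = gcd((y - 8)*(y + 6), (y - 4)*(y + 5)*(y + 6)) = y + 6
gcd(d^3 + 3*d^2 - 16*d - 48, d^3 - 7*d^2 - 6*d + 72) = d^2 - d - 12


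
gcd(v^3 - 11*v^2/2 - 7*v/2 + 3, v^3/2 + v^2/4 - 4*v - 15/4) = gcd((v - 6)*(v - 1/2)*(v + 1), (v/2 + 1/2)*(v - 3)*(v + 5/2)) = v + 1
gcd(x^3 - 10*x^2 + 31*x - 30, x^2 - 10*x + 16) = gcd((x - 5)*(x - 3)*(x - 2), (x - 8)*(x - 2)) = x - 2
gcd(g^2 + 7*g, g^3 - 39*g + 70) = g + 7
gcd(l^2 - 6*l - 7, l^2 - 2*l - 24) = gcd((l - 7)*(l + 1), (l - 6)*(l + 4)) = 1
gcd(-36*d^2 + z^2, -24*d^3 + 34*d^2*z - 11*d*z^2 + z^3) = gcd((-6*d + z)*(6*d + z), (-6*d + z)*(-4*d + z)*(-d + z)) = -6*d + z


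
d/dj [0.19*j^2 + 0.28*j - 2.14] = 0.38*j + 0.28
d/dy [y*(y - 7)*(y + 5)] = 3*y^2 - 4*y - 35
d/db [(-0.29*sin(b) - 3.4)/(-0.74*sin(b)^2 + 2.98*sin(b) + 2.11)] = (-0.2146*sin(b)^2 - 5.032*sin(b) + 9.5201)*cos(b)/(0.5476*sin(b)^4 - 4.4104*sin(b)^3 + 5.7576*sin(b)^2 + 12.5756*sin(b) + 4.4521)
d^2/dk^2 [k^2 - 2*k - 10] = 2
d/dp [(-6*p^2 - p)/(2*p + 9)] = 3*(-4*p^2 - 36*p - 3)/(4*p^2 + 36*p + 81)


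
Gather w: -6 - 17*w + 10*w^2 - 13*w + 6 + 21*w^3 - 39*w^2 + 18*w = 21*w^3 - 29*w^2 - 12*w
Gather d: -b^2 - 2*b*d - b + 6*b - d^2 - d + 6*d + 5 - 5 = -b^2 + 5*b - d^2 + d*(5 - 2*b)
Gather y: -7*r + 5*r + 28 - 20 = 8 - 2*r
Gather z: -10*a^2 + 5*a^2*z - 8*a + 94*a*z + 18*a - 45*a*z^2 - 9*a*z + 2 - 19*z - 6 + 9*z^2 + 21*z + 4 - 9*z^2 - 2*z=-10*a^2 - 45*a*z^2 + 10*a + z*(5*a^2 + 85*a)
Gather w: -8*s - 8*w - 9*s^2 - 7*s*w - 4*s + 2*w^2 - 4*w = -9*s^2 - 12*s + 2*w^2 + w*(-7*s - 12)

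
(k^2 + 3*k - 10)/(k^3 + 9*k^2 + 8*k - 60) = 1/(k + 6)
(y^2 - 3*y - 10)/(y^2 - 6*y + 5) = (y + 2)/(y - 1)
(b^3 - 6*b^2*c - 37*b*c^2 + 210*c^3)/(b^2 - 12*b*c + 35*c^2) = b + 6*c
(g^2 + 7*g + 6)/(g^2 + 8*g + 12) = (g + 1)/(g + 2)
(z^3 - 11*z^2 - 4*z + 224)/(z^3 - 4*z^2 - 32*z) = (z - 7)/z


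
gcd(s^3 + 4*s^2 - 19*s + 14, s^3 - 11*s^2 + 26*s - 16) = s^2 - 3*s + 2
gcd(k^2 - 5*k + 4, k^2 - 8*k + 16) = k - 4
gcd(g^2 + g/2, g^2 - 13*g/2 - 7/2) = g + 1/2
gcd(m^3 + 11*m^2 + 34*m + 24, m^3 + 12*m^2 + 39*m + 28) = m^2 + 5*m + 4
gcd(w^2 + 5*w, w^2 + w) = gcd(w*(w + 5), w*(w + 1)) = w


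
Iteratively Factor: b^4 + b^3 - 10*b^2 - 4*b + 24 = (b - 2)*(b^3 + 3*b^2 - 4*b - 12) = (b - 2)*(b + 3)*(b^2 - 4) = (b - 2)*(b + 2)*(b + 3)*(b - 2)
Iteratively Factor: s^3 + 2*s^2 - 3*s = (s)*(s^2 + 2*s - 3) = s*(s - 1)*(s + 3)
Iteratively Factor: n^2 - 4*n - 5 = (n + 1)*(n - 5)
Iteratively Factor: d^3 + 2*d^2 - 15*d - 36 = (d + 3)*(d^2 - d - 12) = (d + 3)^2*(d - 4)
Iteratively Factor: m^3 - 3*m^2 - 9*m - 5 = (m + 1)*(m^2 - 4*m - 5) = (m + 1)^2*(m - 5)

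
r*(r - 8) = r^2 - 8*r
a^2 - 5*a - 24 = (a - 8)*(a + 3)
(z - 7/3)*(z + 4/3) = z^2 - z - 28/9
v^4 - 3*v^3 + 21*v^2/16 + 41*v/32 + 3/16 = (v - 2)*(v - 3/2)*(v + 1/4)^2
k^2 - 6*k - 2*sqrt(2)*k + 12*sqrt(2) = (k - 6)*(k - 2*sqrt(2))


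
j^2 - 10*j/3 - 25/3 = (j - 5)*(j + 5/3)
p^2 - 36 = (p - 6)*(p + 6)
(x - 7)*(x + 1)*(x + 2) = x^3 - 4*x^2 - 19*x - 14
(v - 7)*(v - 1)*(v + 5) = v^3 - 3*v^2 - 33*v + 35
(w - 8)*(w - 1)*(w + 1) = w^3 - 8*w^2 - w + 8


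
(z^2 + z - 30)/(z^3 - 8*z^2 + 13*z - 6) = (z^2 + z - 30)/(z^3 - 8*z^2 + 13*z - 6)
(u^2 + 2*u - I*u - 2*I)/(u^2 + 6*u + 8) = (u - I)/(u + 4)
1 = 1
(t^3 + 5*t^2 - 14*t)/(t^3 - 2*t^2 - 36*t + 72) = t*(t + 7)/(t^2 - 36)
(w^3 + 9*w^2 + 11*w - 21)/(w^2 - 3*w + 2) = (w^2 + 10*w + 21)/(w - 2)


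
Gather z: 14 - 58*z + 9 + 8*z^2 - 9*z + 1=8*z^2 - 67*z + 24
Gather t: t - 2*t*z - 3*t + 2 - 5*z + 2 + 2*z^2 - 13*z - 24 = t*(-2*z - 2) + 2*z^2 - 18*z - 20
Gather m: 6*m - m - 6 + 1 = 5*m - 5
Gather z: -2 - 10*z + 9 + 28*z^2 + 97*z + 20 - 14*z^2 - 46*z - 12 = 14*z^2 + 41*z + 15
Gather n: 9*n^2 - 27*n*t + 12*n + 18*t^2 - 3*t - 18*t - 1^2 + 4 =9*n^2 + n*(12 - 27*t) + 18*t^2 - 21*t + 3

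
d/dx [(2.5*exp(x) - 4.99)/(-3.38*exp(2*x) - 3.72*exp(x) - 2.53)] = (8.45*exp(2*x) - 33.7324*exp(x) - 24.8878)*exp(x)/(11.4244*exp(4*x) + 25.1472*exp(3*x) + 30.9412*exp(2*x) + 18.8232*exp(x) + 6.4009)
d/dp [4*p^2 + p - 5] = 8*p + 1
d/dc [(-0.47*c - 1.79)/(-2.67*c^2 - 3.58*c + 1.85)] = (1.2549*c^2 + 1.6826*c - (0.47*c + 1.79)*(5.34*c + 3.58) - 0.8695)/(2.67*c^2 + 3.58*c - 1.85)^2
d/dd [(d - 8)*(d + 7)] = 2*d - 1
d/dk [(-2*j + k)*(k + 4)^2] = (k + 4)*(-4*j + 3*k + 4)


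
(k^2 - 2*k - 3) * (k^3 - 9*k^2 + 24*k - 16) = k^5 - 11*k^4 + 39*k^3 - 37*k^2 - 40*k + 48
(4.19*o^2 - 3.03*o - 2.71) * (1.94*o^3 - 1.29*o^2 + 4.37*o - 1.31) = 8.1286*o^5 - 11.2833*o^4 + 16.9616*o^3 - 15.2341*o^2 - 7.8734*o + 3.5501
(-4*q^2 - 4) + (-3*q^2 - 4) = -7*q^2 - 8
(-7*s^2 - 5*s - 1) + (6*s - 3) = -7*s^2 + s - 4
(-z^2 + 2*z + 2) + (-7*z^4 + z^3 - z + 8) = -7*z^4 + z^3 - z^2 + z + 10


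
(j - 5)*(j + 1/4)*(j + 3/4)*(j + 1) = j^4 - 3*j^3 - 141*j^2/16 - 23*j/4 - 15/16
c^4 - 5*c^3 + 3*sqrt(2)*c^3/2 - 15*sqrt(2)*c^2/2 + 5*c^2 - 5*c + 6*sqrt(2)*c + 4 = (c - 4)*(c - 1)*(sqrt(2)*c/2 + 1)*(sqrt(2)*c + 1)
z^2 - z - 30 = (z - 6)*(z + 5)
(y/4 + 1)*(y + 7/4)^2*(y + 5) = y^4/4 + 25*y^3/8 + 873*y^2/64 + 1561*y/64 + 245/16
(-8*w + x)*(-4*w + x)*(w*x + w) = 32*w^3*x + 32*w^3 - 12*w^2*x^2 - 12*w^2*x + w*x^3 + w*x^2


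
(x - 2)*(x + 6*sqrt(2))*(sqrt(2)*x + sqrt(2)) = sqrt(2)*x^3 - sqrt(2)*x^2 + 12*x^2 - 12*x - 2*sqrt(2)*x - 24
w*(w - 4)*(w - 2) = w^3 - 6*w^2 + 8*w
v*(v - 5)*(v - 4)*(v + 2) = v^4 - 7*v^3 + 2*v^2 + 40*v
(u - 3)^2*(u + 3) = u^3 - 3*u^2 - 9*u + 27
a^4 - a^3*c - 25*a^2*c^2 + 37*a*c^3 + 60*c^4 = (a - 4*c)*(a - 3*c)*(a + c)*(a + 5*c)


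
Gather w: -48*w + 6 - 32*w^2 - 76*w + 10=-32*w^2 - 124*w + 16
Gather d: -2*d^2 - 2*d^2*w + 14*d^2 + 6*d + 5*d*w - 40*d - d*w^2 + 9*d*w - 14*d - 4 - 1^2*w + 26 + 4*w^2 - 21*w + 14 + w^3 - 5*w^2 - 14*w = d^2*(12 - 2*w) + d*(-w^2 + 14*w - 48) + w^3 - w^2 - 36*w + 36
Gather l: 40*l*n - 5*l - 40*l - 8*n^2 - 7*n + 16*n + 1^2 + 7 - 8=l*(40*n - 45) - 8*n^2 + 9*n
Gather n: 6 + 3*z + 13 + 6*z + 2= 9*z + 21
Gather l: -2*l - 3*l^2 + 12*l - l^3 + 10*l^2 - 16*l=-l^3 + 7*l^2 - 6*l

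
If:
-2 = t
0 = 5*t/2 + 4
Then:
No Solution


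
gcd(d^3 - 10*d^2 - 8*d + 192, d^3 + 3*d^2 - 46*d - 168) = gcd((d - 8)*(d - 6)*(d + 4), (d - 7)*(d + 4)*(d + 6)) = d + 4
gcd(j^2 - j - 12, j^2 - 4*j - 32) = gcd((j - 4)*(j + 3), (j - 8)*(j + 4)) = 1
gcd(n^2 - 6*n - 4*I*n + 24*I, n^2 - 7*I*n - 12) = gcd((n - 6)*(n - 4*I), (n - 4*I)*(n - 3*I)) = n - 4*I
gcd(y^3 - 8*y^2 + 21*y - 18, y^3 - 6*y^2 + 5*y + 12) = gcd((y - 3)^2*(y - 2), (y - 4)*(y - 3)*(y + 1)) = y - 3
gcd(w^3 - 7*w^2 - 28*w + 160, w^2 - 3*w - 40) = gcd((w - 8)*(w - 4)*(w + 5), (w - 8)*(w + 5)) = w^2 - 3*w - 40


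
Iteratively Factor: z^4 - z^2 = (z)*(z^3 - z) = z^2*(z^2 - 1) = z^2*(z + 1)*(z - 1)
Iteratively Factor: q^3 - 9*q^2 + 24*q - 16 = (q - 1)*(q^2 - 8*q + 16) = (q - 4)*(q - 1)*(q - 4)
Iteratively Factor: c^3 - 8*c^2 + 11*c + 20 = (c - 4)*(c^2 - 4*c - 5) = (c - 4)*(c + 1)*(c - 5)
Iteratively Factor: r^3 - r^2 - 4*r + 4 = (r - 1)*(r^2 - 4) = (r - 1)*(r + 2)*(r - 2)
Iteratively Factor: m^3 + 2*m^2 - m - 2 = (m + 2)*(m^2 - 1) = (m - 1)*(m + 2)*(m + 1)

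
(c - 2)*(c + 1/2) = c^2 - 3*c/2 - 1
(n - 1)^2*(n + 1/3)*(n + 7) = n^4 + 16*n^3/3 - 34*n^2/3 + 8*n/3 + 7/3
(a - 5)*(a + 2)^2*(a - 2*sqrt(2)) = a^4 - 2*sqrt(2)*a^3 - a^3 - 16*a^2 + 2*sqrt(2)*a^2 - 20*a + 32*sqrt(2)*a + 40*sqrt(2)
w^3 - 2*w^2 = w^2*(w - 2)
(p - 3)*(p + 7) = p^2 + 4*p - 21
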